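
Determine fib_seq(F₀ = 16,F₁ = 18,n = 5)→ F_2 = F_1 + F_0 = 34
F_3 = F_2 + F_1 = 52
F_4 = F_3 + F_2 = 86
= [16, 18, 34, 52, 86]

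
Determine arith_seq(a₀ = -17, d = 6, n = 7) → a_0 = -17 + 0*6 = -17
a_1 = -17 + 1*6 = -11
a_2 = -17 + 2*6 = -5
...
= [-17, -11, -5, 1, 7, 13, 19]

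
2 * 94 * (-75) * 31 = -437100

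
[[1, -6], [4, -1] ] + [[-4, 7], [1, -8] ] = [[-3, 1], [5, -9]]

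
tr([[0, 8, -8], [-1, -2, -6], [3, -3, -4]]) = -6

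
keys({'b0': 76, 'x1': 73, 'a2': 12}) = ['b0', 'x1', 'a2']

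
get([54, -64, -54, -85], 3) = -85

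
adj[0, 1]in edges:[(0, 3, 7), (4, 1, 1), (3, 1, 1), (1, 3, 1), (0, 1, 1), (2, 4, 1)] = 1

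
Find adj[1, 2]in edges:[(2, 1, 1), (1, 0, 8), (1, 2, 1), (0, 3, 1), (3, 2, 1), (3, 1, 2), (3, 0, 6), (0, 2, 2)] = 1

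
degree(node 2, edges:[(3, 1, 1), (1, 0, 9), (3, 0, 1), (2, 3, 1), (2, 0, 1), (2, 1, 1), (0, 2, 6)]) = incident: (2,3), (2,0), (2,1), (0,2)
= 4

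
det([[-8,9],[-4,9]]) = (-8)*(9) - (9)*(-4)
= -36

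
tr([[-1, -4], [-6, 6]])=diagonal: (-1) + 6
= 5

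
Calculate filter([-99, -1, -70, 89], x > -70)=keep x where x > -70: -99✗, -1✓, -70✗, 89✓
= [-1, 89]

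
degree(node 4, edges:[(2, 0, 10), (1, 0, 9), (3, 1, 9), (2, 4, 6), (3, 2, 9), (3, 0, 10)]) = 1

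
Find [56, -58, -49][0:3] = [56, -58, -49]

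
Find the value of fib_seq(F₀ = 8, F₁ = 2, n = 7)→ [8, 2, 10, 12, 22, 34, 56]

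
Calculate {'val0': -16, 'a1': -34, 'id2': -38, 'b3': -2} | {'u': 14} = {'val0': -16, 'a1': -34, 'id2': -38, 'b3': -2, 'u': 14}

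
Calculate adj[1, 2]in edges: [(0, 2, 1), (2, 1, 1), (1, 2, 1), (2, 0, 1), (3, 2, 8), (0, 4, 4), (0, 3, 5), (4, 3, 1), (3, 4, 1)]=1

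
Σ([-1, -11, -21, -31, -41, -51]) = -156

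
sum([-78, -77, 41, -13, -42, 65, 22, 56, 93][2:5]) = -14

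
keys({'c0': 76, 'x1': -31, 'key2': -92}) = ['c0', 'x1', 'key2']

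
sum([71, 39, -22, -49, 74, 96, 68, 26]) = 303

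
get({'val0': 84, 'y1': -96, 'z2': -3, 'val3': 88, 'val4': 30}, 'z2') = -3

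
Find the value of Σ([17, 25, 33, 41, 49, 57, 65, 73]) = 360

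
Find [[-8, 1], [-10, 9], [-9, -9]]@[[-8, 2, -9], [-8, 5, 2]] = C[0][0] = (-8)*(-8) + (1)*(-8) = 56
C[0][1] = (-8)*(2) + (1)*(5) = -11
C[0][2] = (-8)*(-9) + (1)*(2) = 74
C[1][0] = (-10)*(-8) + (9)*(-8) = 8
C[1][1] = (-10)*(2) + (9)*(5) = 25
C[1][2] = (-10)*(-9) + (9)*(2) = 108
... (3 more cells)
= [[56, -11, 74], [8, 25, 108], [144, -63, 63]]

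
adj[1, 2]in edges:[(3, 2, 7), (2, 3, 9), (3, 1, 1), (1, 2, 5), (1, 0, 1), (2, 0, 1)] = 5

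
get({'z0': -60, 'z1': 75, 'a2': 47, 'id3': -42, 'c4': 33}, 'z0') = -60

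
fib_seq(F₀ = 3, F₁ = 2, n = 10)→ [3, 2, 5, 7, 12, 19, 31, 50, 81, 131]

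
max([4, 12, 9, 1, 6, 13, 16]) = 16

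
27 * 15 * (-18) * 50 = -364500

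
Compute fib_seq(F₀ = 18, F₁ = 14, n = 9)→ [18, 14, 32, 46, 78, 124, 202, 326, 528]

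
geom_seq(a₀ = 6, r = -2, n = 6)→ a_0 = 6*(-2)^0 = 6
a_1 = 6*(-2)^1 = -12
a_2 = 6*(-2)^2 = 24
...
= [6, -12, 24, -48, 96, -192]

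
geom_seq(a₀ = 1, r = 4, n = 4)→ [1, 4, 16, 64]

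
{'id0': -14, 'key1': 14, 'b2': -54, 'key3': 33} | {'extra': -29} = {'id0': -14, 'key1': 14, 'b2': -54, 'key3': 33, 'extra': -29}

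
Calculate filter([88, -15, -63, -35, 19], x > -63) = [88, -15, -35, 19]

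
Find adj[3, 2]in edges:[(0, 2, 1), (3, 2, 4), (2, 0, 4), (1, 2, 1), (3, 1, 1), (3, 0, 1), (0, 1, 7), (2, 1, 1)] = 4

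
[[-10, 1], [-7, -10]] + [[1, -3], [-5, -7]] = [[-9, -2], [-12, -17]]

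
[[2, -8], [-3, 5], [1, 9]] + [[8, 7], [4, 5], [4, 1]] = [[10, -1], [1, 10], [5, 10]]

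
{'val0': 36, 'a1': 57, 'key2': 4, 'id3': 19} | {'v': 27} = {'val0': 36, 'a1': 57, 'key2': 4, 'id3': 19, 'v': 27}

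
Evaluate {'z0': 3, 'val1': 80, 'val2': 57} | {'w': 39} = {'z0': 3, 'val1': 80, 'val2': 57, 'w': 39}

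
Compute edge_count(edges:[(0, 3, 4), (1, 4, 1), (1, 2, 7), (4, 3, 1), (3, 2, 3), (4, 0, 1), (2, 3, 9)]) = 7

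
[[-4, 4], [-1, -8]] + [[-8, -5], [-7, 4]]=[[-12, -1], [-8, -4]]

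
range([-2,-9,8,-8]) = 17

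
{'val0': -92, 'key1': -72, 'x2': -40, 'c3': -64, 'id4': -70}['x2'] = -40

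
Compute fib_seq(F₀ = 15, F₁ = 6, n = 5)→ F_2 = F_1 + F_0 = 21
F_3 = F_2 + F_1 = 27
F_4 = F_3 + F_2 = 48
= [15, 6, 21, 27, 48]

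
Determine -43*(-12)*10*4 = 20640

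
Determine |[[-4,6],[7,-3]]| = (-4)*(-3) - (6)*(7)
= -30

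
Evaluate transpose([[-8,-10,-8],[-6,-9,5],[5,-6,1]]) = [[-8, -6, 5], [-10, -9, -6], [-8, 5, 1]]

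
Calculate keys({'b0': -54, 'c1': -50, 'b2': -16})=['b0', 'c1', 'b2']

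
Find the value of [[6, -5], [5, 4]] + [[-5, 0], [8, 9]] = [[1, -5], [13, 13]]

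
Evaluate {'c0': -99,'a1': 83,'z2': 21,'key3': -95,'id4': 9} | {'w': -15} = {'c0': -99, 'a1': 83, 'z2': 21, 'key3': -95, 'id4': 9, 'w': -15}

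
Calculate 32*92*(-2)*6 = -35328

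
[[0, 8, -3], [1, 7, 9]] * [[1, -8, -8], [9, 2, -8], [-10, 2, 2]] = C[0][0] = (0)*(1) + (8)*(9) + (-3)*(-10) = 102
C[0][1] = (0)*(-8) + (8)*(2) + (-3)*(2) = 10
C[0][2] = (0)*(-8) + (8)*(-8) + (-3)*(2) = -70
C[1][0] = (1)*(1) + (7)*(9) + (9)*(-10) = -26
C[1][1] = (1)*(-8) + (7)*(2) + (9)*(2) = 24
C[1][2] = (1)*(-8) + (7)*(-8) + (9)*(2) = -46
= [[102, 10, -70], [-26, 24, -46]]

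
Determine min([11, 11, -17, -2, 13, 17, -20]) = -20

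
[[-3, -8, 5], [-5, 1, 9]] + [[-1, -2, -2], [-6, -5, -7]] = [[-4, -10, 3], [-11, -4, 2]]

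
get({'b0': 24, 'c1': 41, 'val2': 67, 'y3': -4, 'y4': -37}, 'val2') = 67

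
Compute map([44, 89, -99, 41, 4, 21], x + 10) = [54, 99, -89, 51, 14, 31]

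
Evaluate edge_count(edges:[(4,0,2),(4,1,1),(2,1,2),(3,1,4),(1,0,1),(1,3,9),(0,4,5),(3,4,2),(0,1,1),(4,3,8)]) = 10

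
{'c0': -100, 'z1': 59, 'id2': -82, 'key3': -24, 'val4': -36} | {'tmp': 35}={'c0': -100, 'z1': 59, 'id2': -82, 'key3': -24, 'val4': -36, 'tmp': 35}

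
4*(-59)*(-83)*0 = 0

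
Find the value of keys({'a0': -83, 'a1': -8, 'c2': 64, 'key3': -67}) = ['a0', 'a1', 'c2', 'key3']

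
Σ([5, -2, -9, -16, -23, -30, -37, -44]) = -156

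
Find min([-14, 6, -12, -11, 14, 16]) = -14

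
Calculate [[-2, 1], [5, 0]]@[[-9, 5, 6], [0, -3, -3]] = [[18, -13, -15], [-45, 25, 30]]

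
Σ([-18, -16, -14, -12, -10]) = -70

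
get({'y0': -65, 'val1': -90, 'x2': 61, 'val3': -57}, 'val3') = -57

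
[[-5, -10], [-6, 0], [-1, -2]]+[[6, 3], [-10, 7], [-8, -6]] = [[1, -7], [-16, 7], [-9, -8]]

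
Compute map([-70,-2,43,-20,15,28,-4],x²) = (-70)²=4900, (-2)²=4, (43)²=1849, (-20)²=400, (15)²=225, (28)²=784, (-4)²=16
= [4900, 4, 1849, 400, 225, 784, 16]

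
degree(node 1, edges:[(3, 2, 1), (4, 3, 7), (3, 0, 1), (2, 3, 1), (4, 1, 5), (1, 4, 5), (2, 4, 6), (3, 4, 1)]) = incident: (4,1), (1,4)
= 2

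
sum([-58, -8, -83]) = (-58) + (-8) + (-83)
= -149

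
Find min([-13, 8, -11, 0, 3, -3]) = -13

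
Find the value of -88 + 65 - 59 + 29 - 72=-125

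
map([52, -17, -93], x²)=[2704, 289, 8649]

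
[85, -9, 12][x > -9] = keep x where x > -9: 85✓, -9✗, 12✓
= [85, 12]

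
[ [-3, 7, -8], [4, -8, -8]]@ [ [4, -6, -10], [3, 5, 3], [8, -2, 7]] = C[0][0] = (-3)*(4) + (7)*(3) + (-8)*(8) = -55
C[0][1] = (-3)*(-6) + (7)*(5) + (-8)*(-2) = 69
C[0][2] = (-3)*(-10) + (7)*(3) + (-8)*(7) = -5
C[1][0] = (4)*(4) + (-8)*(3) + (-8)*(8) = -72
C[1][1] = (4)*(-6) + (-8)*(5) + (-8)*(-2) = -48
C[1][2] = (4)*(-10) + (-8)*(3) + (-8)*(7) = -120
= [[-55, 69, -5], [-72, -48, -120]]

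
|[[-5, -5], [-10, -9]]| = (-5)*(-9) - (-5)*(-10)
= -5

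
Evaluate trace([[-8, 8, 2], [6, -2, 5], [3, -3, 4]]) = -6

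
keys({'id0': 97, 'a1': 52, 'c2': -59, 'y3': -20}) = ['id0', 'a1', 'c2', 'y3']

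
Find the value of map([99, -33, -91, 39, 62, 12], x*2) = 99*2=198, -33*2=-66, -91*2=-182, 39*2=78, 62*2=124, 12*2=24
= [198, -66, -182, 78, 124, 24]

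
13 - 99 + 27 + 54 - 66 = -71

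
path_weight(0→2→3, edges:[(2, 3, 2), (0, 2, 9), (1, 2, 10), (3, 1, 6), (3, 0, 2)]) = w(0→2)=9 + w(2→3)=2
= 11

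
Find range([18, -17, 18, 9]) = 35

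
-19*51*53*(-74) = 3800418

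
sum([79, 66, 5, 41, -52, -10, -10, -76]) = 79 + 66 + 5 + 41 + (-52) + (-10) + (-10) + (-76)
= 43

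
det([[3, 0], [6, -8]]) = -24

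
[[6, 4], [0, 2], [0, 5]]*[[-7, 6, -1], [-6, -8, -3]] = C[0][0] = (6)*(-7) + (4)*(-6) = -66
C[0][1] = (6)*(6) + (4)*(-8) = 4
C[0][2] = (6)*(-1) + (4)*(-3) = -18
C[1][0] = (0)*(-7) + (2)*(-6) = -12
C[1][1] = (0)*(6) + (2)*(-8) = -16
C[1][2] = (0)*(-1) + (2)*(-3) = -6
... (3 more cells)
= [[-66, 4, -18], [-12, -16, -6], [-30, -40, -15]]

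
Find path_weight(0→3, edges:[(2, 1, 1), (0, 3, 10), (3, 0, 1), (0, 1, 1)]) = w(0→3)=10
= 10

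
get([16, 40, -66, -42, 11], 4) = 11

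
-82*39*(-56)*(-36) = -6447168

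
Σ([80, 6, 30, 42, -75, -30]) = 80 + 6 + 30 + 42 + (-75) + (-30)
= 53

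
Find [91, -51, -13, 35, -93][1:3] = [-51, -13]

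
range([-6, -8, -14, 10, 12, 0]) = 26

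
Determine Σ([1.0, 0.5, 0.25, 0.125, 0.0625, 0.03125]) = 1.96875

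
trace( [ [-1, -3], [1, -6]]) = -7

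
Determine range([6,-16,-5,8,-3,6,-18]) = 26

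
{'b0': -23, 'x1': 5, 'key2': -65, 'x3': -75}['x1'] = 5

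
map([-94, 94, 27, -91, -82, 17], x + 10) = [-84, 104, 37, -81, -72, 27]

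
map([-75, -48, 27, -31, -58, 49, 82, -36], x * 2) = [-150, -96, 54, -62, -116, 98, 164, -72]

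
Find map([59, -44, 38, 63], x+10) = [69, -34, 48, 73]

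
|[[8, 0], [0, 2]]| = 16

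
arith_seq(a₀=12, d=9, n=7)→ a_0 = 12 + 0*9 = 12
a_1 = 12 + 1*9 = 21
a_2 = 12 + 2*9 = 30
...
= [12, 21, 30, 39, 48, 57, 66]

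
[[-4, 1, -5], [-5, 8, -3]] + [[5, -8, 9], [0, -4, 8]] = [[1, -7, 4], [-5, 4, 5]]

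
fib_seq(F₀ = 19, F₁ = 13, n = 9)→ F_2 = F_1 + F_0 = 32
F_3 = F_2 + F_1 = 45
F_4 = F_3 + F_2 = 77
...
= [19, 13, 32, 45, 77, 122, 199, 321, 520]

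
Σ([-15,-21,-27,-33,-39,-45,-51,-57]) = (-15) + (-21) + (-27) + (-33) + (-39) + (-45) + (-51) + (-57)
= -288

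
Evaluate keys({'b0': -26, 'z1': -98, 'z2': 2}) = ['b0', 'z1', 'z2']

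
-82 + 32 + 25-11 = -36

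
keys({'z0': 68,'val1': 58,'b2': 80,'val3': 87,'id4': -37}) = ['z0', 'val1', 'b2', 'val3', 'id4']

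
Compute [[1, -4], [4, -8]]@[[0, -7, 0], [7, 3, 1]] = [[-28, -19, -4], [-56, -52, -8]]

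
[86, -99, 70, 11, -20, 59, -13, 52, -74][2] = 70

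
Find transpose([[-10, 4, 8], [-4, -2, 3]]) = [[-10, -4], [4, -2], [8, 3]]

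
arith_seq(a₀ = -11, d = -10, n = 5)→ a_0 = -11 + 0*-10 = -11
a_1 = -11 + 1*-10 = -21
a_2 = -11 + 2*-10 = -31
...
= [-11, -21, -31, -41, -51]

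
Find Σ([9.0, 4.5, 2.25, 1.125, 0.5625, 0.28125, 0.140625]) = 17.859375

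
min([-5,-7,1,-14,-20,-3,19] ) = -20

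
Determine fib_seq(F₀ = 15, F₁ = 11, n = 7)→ F_2 = F_1 + F_0 = 26
F_3 = F_2 + F_1 = 37
F_4 = F_3 + F_2 = 63
...
= [15, 11, 26, 37, 63, 100, 163]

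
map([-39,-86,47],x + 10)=-39+10=-29, -86+10=-76, 47+10=57
= [-29, -76, 57]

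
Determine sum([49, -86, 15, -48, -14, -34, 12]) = 49 + (-86) + 15 + (-48) + (-14) + (-34) + 12
= -106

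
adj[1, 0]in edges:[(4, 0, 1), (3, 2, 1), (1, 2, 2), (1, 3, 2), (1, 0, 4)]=4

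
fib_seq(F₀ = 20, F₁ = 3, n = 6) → [20, 3, 23, 26, 49, 75]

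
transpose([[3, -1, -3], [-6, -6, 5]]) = [[3, -6], [-1, -6], [-3, 5]]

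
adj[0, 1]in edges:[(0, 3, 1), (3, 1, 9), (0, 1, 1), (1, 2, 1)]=1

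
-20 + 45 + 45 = 70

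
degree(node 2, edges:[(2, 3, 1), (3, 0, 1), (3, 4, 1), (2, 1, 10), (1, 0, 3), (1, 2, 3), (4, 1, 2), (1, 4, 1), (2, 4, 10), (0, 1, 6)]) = 4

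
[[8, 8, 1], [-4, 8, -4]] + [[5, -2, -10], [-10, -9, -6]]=[[13, 6, -9], [-14, -1, -10]]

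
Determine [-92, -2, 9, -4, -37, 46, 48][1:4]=[-2, 9, -4]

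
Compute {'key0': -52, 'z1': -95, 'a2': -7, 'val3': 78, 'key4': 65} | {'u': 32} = {'key0': -52, 'z1': -95, 'a2': -7, 'val3': 78, 'key4': 65, 'u': 32}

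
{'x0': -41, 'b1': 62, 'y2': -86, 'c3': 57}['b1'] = 62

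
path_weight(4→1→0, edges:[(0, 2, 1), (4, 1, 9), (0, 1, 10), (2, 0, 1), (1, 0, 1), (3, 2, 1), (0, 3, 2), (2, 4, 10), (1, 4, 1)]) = 10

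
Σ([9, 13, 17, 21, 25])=85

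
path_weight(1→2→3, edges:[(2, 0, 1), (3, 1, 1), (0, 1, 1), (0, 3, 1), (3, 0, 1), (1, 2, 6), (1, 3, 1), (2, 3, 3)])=w(1→2)=6 + w(2→3)=3
= 9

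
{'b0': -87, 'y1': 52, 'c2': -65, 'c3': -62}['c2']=-65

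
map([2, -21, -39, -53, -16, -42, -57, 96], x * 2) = [4, -42, -78, -106, -32, -84, -114, 192]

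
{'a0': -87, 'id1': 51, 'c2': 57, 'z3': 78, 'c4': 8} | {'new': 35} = {'a0': -87, 'id1': 51, 'c2': 57, 'z3': 78, 'c4': 8, 'new': 35}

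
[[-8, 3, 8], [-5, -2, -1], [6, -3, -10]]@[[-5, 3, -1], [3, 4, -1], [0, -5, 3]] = [[49, -52, 29], [19, -18, 4], [-39, 56, -33]]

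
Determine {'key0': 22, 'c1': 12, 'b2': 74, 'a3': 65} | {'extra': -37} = {'key0': 22, 'c1': 12, 'b2': 74, 'a3': 65, 'extra': -37}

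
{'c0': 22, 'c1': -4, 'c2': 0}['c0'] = 22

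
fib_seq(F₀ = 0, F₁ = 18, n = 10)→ F_2 = F_1 + F_0 = 18
F_3 = F_2 + F_1 = 36
F_4 = F_3 + F_2 = 54
...
= [0, 18, 18, 36, 54, 90, 144, 234, 378, 612]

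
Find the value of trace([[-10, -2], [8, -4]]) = -14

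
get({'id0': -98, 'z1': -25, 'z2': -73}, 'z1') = -25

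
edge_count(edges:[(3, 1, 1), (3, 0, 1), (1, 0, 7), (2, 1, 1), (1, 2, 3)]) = 5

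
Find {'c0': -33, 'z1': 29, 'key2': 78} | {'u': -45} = {'c0': -33, 'z1': 29, 'key2': 78, 'u': -45}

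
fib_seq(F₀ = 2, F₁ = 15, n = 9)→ F_2 = F_1 + F_0 = 17
F_3 = F_2 + F_1 = 32
F_4 = F_3 + F_2 = 49
...
= [2, 15, 17, 32, 49, 81, 130, 211, 341]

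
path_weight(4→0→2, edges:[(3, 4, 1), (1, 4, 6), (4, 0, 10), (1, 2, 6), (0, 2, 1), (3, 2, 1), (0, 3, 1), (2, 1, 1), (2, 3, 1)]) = 11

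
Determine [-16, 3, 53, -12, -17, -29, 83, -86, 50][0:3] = [-16, 3, 53]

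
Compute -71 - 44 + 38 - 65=-142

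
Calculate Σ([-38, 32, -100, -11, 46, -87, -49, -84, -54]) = (-38) + 32 + (-100) + (-11) + 46 + (-87) + (-49) + (-84) + (-54)
= -345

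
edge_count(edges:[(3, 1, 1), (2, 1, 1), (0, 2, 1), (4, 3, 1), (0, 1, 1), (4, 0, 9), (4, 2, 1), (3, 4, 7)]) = 8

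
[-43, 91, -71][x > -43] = keep x where x > -43: -43✗, 91✓, -71✗
= [91]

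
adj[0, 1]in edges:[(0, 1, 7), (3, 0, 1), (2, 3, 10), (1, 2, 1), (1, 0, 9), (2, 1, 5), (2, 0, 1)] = 7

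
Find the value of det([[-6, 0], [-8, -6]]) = 36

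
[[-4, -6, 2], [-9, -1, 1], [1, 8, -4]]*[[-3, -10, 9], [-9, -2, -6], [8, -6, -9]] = C[0][0] = (-4)*(-3) + (-6)*(-9) + (2)*(8) = 82
C[0][1] = (-4)*(-10) + (-6)*(-2) + (2)*(-6) = 40
C[0][2] = (-4)*(9) + (-6)*(-6) + (2)*(-9) = -18
C[1][0] = (-9)*(-3) + (-1)*(-9) + (1)*(8) = 44
C[1][1] = (-9)*(-10) + (-1)*(-2) + (1)*(-6) = 86
C[1][2] = (-9)*(9) + (-1)*(-6) + (1)*(-9) = -84
... (3 more cells)
= [[82, 40, -18], [44, 86, -84], [-107, -2, -3]]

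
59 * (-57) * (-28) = 94164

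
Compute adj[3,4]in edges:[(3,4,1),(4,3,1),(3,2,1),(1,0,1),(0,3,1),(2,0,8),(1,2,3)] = 1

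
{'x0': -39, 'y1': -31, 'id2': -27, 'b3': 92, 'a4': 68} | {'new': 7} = {'x0': -39, 'y1': -31, 'id2': -27, 'b3': 92, 'a4': 68, 'new': 7}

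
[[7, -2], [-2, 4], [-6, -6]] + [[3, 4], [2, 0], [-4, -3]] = [[10, 2], [0, 4], [-10, -9]]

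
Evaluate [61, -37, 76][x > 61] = [76]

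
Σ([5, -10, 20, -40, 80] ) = 55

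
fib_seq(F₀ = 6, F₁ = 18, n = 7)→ [6, 18, 24, 42, 66, 108, 174]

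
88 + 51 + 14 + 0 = 153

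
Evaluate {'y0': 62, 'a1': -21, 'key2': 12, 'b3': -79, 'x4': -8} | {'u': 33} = {'y0': 62, 'a1': -21, 'key2': 12, 'b3': -79, 'x4': -8, 'u': 33}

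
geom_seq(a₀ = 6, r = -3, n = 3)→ [6, -18, 54]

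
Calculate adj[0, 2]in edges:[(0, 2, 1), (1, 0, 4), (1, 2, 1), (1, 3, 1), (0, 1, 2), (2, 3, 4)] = 1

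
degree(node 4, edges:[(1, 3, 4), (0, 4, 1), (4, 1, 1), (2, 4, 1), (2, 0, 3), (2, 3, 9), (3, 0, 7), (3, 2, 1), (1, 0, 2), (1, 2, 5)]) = 3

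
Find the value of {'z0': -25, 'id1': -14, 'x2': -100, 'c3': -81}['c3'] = -81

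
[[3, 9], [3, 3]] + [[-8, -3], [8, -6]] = [[-5, 6], [11, -3]]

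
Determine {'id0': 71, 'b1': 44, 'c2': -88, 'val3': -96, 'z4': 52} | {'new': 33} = {'id0': 71, 'b1': 44, 'c2': -88, 'val3': -96, 'z4': 52, 'new': 33}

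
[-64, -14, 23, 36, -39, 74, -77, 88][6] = -77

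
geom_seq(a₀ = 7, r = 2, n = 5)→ [7, 14, 28, 56, 112]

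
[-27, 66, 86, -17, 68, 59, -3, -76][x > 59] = keep x where x > 59: -27✗, 66✓, 86✓, -17✗, 68✓, 59✗, -3✗, -76✗
= [66, 86, 68]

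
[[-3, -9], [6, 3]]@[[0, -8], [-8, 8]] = C[0][0] = (-3)*(0) + (-9)*(-8) = 72
C[0][1] = (-3)*(-8) + (-9)*(8) = -48
C[1][0] = (6)*(0) + (3)*(-8) = -24
C[1][1] = (6)*(-8) + (3)*(8) = -24
= [[72, -48], [-24, -24]]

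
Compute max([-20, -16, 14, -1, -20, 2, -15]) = 14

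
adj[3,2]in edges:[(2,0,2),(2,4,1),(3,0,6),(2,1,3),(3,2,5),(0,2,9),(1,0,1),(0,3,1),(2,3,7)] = 5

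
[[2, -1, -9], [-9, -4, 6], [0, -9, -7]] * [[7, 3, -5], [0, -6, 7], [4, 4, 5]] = C[0][0] = (2)*(7) + (-1)*(0) + (-9)*(4) = -22
C[0][1] = (2)*(3) + (-1)*(-6) + (-9)*(4) = -24
C[0][2] = (2)*(-5) + (-1)*(7) + (-9)*(5) = -62
C[1][0] = (-9)*(7) + (-4)*(0) + (6)*(4) = -39
C[1][1] = (-9)*(3) + (-4)*(-6) + (6)*(4) = 21
C[1][2] = (-9)*(-5) + (-4)*(7) + (6)*(5) = 47
... (3 more cells)
= [[-22, -24, -62], [-39, 21, 47], [-28, 26, -98]]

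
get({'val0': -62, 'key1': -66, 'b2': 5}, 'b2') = 5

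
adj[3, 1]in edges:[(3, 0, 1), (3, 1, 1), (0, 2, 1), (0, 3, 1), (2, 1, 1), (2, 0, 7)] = 1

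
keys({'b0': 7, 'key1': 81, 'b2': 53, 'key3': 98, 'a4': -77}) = ['b0', 'key1', 'b2', 'key3', 'a4']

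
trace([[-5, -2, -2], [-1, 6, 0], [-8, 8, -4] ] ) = diagonal: (-5) + 6 + (-4)
= -3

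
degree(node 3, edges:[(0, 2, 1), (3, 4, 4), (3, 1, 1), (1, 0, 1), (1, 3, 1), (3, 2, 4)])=4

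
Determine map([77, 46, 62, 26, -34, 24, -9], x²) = [5929, 2116, 3844, 676, 1156, 576, 81]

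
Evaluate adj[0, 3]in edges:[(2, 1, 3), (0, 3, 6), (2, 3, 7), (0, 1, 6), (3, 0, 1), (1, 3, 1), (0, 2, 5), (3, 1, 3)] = 6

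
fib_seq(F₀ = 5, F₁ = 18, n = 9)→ [5, 18, 23, 41, 64, 105, 169, 274, 443]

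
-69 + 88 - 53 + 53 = 19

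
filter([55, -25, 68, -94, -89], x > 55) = keep x where x > 55: 55✗, -25✗, 68✓, -94✗, -89✗
= [68]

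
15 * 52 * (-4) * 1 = -3120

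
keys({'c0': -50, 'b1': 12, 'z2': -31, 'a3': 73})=['c0', 'b1', 'z2', 'a3']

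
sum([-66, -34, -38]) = (-66) + (-34) + (-38)
= -138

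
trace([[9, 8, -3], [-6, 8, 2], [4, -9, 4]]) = 21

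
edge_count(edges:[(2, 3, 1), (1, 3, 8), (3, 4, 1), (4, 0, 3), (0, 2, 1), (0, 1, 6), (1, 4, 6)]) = 7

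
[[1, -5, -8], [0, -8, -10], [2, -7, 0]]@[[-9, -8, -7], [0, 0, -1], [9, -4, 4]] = C[0][0] = (1)*(-9) + (-5)*(0) + (-8)*(9) = -81
C[0][1] = (1)*(-8) + (-5)*(0) + (-8)*(-4) = 24
C[0][2] = (1)*(-7) + (-5)*(-1) + (-8)*(4) = -34
C[1][0] = (0)*(-9) + (-8)*(0) + (-10)*(9) = -90
C[1][1] = (0)*(-8) + (-8)*(0) + (-10)*(-4) = 40
C[1][2] = (0)*(-7) + (-8)*(-1) + (-10)*(4) = -32
... (3 more cells)
= [[-81, 24, -34], [-90, 40, -32], [-18, -16, -7]]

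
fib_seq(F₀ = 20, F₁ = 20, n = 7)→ F_2 = F_1 + F_0 = 40
F_3 = F_2 + F_1 = 60
F_4 = F_3 + F_2 = 100
...
= [20, 20, 40, 60, 100, 160, 260]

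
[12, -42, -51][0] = 12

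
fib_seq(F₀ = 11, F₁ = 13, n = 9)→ F_2 = F_1 + F_0 = 24
F_3 = F_2 + F_1 = 37
F_4 = F_3 + F_2 = 61
...
= [11, 13, 24, 37, 61, 98, 159, 257, 416]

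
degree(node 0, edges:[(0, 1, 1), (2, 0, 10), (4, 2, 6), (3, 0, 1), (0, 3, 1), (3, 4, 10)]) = 4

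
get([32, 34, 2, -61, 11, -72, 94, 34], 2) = 2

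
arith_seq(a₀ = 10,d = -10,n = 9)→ [10, 0, -10, -20, -30, -40, -50, -60, -70]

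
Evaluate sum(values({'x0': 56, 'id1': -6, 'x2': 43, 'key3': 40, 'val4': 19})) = 56 + (-6) + 43 + 40 + 19
= 152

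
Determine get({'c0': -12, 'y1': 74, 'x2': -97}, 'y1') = 74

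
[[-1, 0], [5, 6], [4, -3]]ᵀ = [[-1, 5, 4], [0, 6, -3]]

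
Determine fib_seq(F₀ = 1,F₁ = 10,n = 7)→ F_2 = F_1 + F_0 = 11
F_3 = F_2 + F_1 = 21
F_4 = F_3 + F_2 = 32
...
= [1, 10, 11, 21, 32, 53, 85]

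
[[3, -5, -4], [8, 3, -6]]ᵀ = [[3, 8], [-5, 3], [-4, -6]]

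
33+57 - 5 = 85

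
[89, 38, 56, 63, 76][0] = 89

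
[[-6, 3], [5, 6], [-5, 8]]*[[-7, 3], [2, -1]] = [[48, -21], [-23, 9], [51, -23]]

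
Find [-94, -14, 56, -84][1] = -14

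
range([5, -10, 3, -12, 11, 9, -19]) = 30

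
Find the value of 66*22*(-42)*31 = -1890504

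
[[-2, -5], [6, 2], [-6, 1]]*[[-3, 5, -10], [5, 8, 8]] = [[-19, -50, -20], [-8, 46, -44], [23, -22, 68]]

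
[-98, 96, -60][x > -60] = [96]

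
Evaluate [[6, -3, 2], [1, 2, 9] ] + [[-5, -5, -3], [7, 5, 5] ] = [[1, -8, -1], [8, 7, 14]]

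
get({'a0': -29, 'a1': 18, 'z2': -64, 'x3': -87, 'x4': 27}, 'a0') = -29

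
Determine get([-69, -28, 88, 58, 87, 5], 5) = 5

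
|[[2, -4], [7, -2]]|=24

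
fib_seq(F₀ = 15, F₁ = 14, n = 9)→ [15, 14, 29, 43, 72, 115, 187, 302, 489]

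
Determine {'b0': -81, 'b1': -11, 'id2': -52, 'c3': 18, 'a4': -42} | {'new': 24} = {'b0': -81, 'b1': -11, 'id2': -52, 'c3': 18, 'a4': -42, 'new': 24}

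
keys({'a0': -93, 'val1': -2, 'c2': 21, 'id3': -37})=['a0', 'val1', 'c2', 'id3']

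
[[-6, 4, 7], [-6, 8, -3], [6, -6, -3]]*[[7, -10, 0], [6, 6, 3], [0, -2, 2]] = C[0][0] = (-6)*(7) + (4)*(6) + (7)*(0) = -18
C[0][1] = (-6)*(-10) + (4)*(6) + (7)*(-2) = 70
C[0][2] = (-6)*(0) + (4)*(3) + (7)*(2) = 26
C[1][0] = (-6)*(7) + (8)*(6) + (-3)*(0) = 6
C[1][1] = (-6)*(-10) + (8)*(6) + (-3)*(-2) = 114
C[1][2] = (-6)*(0) + (8)*(3) + (-3)*(2) = 18
... (3 more cells)
= [[-18, 70, 26], [6, 114, 18], [6, -90, -24]]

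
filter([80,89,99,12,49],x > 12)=keep x where x > 12: 80✓, 89✓, 99✓, 12✗, 49✓
= [80, 89, 99, 49]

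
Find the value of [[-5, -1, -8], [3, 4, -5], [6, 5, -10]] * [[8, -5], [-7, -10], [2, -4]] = [[-49, 67], [-14, -35], [-7, -40]]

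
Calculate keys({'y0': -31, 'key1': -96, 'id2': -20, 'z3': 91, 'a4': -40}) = ['y0', 'key1', 'id2', 'z3', 'a4']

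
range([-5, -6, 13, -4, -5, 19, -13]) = 32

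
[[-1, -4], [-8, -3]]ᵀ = [[-1, -8], [-4, -3]]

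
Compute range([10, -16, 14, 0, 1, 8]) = 30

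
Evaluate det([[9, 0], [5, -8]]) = -72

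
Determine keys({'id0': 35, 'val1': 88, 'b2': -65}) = ['id0', 'val1', 'b2']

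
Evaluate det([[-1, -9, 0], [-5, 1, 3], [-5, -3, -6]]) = (1)*(-1)*det([[1, 3], [-3, -6]]) + (-1)*(-9)*det([[-5, 3], [-5, -6]]) + (1)*(0)*det([[-5, 1], [-5, -3]])
= -3 + 405 + 0
= 402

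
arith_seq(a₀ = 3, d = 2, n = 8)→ [3, 5, 7, 9, 11, 13, 15, 17]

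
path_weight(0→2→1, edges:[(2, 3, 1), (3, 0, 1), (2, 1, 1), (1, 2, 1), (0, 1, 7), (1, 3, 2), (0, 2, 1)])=2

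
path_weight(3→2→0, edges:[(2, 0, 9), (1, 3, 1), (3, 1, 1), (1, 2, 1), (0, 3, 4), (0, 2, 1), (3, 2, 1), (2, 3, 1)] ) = w(3→2)=1 + w(2→0)=9
= 10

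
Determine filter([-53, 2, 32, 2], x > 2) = keep x where x > 2: -53✗, 2✗, 32✓, 2✗
= [32]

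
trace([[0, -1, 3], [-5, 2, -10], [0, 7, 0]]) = 2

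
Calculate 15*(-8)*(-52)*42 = 262080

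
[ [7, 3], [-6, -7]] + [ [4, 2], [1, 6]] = [[11, 5], [-5, -1]]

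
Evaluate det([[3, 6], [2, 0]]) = -12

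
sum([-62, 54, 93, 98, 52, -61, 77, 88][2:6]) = 182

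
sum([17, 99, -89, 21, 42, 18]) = 17 + 99 + (-89) + 21 + 42 + 18
= 108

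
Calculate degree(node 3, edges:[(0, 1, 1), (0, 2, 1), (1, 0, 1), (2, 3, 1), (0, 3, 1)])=incident: (2,3), (0,3)
= 2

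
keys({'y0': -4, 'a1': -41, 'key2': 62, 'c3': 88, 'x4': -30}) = ['y0', 'a1', 'key2', 'c3', 'x4']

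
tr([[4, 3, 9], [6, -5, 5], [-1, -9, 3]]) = diagonal: 4 + (-5) + 3
= 2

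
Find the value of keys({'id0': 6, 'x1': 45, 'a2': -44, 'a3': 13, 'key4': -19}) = ['id0', 'x1', 'a2', 'a3', 'key4']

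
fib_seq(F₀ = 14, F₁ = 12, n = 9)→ F_2 = F_1 + F_0 = 26
F_3 = F_2 + F_1 = 38
F_4 = F_3 + F_2 = 64
...
= [14, 12, 26, 38, 64, 102, 166, 268, 434]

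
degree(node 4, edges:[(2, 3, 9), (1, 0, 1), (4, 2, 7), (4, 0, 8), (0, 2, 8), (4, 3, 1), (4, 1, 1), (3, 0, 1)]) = incident: (4,2), (4,0), (4,3), (4,1)
= 4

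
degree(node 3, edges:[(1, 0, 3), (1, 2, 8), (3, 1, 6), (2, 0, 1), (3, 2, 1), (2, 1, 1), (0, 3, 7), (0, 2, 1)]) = 3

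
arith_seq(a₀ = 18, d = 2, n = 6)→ [18, 20, 22, 24, 26, 28]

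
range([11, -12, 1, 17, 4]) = 29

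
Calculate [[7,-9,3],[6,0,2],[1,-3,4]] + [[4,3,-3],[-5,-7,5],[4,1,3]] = [[11, -6, 0], [1, -7, 7], [5, -2, 7]]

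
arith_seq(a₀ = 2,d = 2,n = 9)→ a_0 = 2 + 0*2 = 2
a_1 = 2 + 1*2 = 4
a_2 = 2 + 2*2 = 6
...
= [2, 4, 6, 8, 10, 12, 14, 16, 18]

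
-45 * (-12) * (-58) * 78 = -2442960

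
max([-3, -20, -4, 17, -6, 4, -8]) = 17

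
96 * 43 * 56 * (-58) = -13407744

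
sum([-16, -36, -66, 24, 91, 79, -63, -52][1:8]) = slice → [-36, -66, 24, 91, 79, -63, -52]
(-36) + (-66) + 24 + 91 + 79 + (-63) + (-52)
= -23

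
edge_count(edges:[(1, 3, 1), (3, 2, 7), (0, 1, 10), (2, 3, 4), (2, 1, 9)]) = 5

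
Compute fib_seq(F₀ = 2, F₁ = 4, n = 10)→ F_2 = F_1 + F_0 = 6
F_3 = F_2 + F_1 = 10
F_4 = F_3 + F_2 = 16
...
= [2, 4, 6, 10, 16, 26, 42, 68, 110, 178]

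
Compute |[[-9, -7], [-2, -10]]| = 76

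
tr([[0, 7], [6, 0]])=diagonal: 0 + 0
= 0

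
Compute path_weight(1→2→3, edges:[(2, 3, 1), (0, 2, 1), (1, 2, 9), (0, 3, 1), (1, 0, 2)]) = w(1→2)=9 + w(2→3)=1
= 10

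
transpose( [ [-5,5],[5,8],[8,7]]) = [[-5, 5, 8], [5, 8, 7]]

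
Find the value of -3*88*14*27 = -99792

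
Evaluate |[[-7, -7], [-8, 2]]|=-70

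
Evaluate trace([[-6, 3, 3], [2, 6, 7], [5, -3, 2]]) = 2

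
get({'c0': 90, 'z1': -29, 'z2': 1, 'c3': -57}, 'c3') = -57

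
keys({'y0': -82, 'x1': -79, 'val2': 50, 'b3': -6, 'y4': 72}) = ['y0', 'x1', 'val2', 'b3', 'y4']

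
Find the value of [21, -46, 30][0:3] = [21, -46, 30]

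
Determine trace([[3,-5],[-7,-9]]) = diagonal: 3 + (-9)
= -6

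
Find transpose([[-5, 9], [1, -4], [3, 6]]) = [[-5, 1, 3], [9, -4, 6]]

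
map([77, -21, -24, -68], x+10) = [87, -11, -14, -58]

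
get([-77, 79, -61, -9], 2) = -61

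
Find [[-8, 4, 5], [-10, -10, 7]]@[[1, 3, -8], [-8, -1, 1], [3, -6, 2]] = C[0][0] = (-8)*(1) + (4)*(-8) + (5)*(3) = -25
C[0][1] = (-8)*(3) + (4)*(-1) + (5)*(-6) = -58
C[0][2] = (-8)*(-8) + (4)*(1) + (5)*(2) = 78
C[1][0] = (-10)*(1) + (-10)*(-8) + (7)*(3) = 91
C[1][1] = (-10)*(3) + (-10)*(-1) + (7)*(-6) = -62
C[1][2] = (-10)*(-8) + (-10)*(1) + (7)*(2) = 84
= [[-25, -58, 78], [91, -62, 84]]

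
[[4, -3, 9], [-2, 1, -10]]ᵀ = [[4, -2], [-3, 1], [9, -10]]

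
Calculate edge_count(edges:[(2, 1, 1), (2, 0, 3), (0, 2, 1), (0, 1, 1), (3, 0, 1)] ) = 5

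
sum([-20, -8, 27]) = -1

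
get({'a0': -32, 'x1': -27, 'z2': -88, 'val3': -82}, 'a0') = -32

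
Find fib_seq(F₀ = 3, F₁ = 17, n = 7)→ F_2 = F_1 + F_0 = 20
F_3 = F_2 + F_1 = 37
F_4 = F_3 + F_2 = 57
...
= [3, 17, 20, 37, 57, 94, 151]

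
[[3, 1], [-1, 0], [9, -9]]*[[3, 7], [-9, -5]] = [[0, 16], [-3, -7], [108, 108]]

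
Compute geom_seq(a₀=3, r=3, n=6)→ a_0 = 3*3^0 = 3
a_1 = 3*3^1 = 9
a_2 = 3*3^2 = 27
...
= [3, 9, 27, 81, 243, 729]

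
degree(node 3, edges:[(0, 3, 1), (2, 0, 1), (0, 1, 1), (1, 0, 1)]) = 1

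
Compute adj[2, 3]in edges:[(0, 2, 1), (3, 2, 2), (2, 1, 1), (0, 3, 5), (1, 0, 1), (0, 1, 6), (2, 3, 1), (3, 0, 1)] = 1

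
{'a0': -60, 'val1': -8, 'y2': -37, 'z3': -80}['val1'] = -8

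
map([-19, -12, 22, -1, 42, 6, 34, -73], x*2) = [-38, -24, 44, -2, 84, 12, 68, -146]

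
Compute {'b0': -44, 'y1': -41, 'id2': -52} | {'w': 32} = {'b0': -44, 'y1': -41, 'id2': -52, 'w': 32}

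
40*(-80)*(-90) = 288000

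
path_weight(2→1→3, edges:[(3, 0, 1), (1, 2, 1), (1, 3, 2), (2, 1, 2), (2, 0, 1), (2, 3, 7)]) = 4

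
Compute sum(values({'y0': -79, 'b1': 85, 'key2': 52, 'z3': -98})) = -40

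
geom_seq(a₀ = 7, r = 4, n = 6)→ a_0 = 7*4^0 = 7
a_1 = 7*4^1 = 28
a_2 = 7*4^2 = 112
...
= [7, 28, 112, 448, 1792, 7168]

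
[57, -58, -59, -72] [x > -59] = keep x where x > -59: 57✓, -58✓, -59✗, -72✗
= [57, -58]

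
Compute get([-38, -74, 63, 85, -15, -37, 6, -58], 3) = 85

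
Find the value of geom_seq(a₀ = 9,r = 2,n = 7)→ [9, 18, 36, 72, 144, 288, 576]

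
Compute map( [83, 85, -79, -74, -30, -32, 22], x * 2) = [166, 170, -158, -148, -60, -64, 44]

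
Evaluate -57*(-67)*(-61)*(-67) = 15608253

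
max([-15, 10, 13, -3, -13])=13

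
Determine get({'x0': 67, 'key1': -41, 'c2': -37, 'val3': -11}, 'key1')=-41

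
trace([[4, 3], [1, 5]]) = 9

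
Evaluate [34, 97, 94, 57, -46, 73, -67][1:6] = [97, 94, 57, -46, 73]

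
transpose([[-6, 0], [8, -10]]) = [[-6, 8], [0, -10]]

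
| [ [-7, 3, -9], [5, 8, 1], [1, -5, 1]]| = (1)*(-7)*det([[8, 1], [-5, 1]]) + (-1)*(3)*det([[5, 1], [1, 1]]) + (1)*(-9)*det([[5, 8], [1, -5]])
= -91 + -12 + 297
= 194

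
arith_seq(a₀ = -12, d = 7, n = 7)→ a_0 = -12 + 0*7 = -12
a_1 = -12 + 1*7 = -5
a_2 = -12 + 2*7 = 2
...
= [-12, -5, 2, 9, 16, 23, 30]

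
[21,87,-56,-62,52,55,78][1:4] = [87, -56, -62]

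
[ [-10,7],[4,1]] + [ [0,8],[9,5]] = [[-10, 15], [13, 6]]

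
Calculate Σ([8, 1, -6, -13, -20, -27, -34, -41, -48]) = 8 + 1 + (-6) + (-13) + (-20) + (-27) + (-34) + (-41) + (-48)
= -180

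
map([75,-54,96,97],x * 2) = 75*2=150, -54*2=-108, 96*2=192, 97*2=194
= [150, -108, 192, 194]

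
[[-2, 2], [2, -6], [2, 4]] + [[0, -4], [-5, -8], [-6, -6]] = [[-2, -2], [-3, -14], [-4, -2]]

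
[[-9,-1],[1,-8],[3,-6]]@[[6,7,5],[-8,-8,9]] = [[-46, -55, -54], [70, 71, -67], [66, 69, -39]]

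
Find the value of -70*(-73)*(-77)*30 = -11804100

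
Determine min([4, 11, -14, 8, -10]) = -14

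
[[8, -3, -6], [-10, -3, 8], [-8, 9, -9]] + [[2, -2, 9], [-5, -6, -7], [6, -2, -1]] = [[10, -5, 3], [-15, -9, 1], [-2, 7, -10]]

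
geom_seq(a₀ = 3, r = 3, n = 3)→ [3, 9, 27]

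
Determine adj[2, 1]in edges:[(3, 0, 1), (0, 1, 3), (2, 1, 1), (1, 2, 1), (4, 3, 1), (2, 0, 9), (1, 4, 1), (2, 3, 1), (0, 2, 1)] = 1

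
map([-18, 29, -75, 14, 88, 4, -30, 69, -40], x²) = (-18)²=324, (29)²=841, (-75)²=5625, (14)²=196, (88)²=7744, (4)²=16, (-30)²=900, (69)²=4761, (-40)²=1600
= [324, 841, 5625, 196, 7744, 16, 900, 4761, 1600]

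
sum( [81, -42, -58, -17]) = 81 + (-42) + (-58) + (-17)
= -36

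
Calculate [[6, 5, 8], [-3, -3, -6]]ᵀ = [[6, -3], [5, -3], [8, -6]]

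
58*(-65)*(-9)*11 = 373230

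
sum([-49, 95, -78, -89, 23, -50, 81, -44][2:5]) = -144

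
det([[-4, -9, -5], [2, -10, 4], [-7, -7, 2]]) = (1)*(-4)*det([[-10, 4], [-7, 2]]) + (-1)*(-9)*det([[2, 4], [-7, 2]]) + (1)*(-5)*det([[2, -10], [-7, -7]])
= -32 + 288 + 420
= 676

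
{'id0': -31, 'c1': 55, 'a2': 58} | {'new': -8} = {'id0': -31, 'c1': 55, 'a2': 58, 'new': -8}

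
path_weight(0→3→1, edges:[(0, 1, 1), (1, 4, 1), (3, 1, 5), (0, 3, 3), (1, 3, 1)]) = w(0→3)=3 + w(3→1)=5
= 8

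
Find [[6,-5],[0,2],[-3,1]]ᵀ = [[6, 0, -3], [-5, 2, 1]]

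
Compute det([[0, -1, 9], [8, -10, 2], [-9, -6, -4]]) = -1256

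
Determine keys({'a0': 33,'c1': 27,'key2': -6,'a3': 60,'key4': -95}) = ['a0', 'c1', 'key2', 'a3', 'key4']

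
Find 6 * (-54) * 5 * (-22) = 35640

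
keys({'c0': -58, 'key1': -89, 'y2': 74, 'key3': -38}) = ['c0', 'key1', 'y2', 'key3']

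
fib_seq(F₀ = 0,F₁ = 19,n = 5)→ F_2 = F_1 + F_0 = 19
F_3 = F_2 + F_1 = 38
F_4 = F_3 + F_2 = 57
= [0, 19, 19, 38, 57]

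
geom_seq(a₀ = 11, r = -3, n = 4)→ [11, -33, 99, -297]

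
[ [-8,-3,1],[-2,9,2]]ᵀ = [[-8, -2], [-3, 9], [1, 2]]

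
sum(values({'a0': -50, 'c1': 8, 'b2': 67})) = 25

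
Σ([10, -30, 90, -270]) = 10 + -30 + 90 + -270
= -200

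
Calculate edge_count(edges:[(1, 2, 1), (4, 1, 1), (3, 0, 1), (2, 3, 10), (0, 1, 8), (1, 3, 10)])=6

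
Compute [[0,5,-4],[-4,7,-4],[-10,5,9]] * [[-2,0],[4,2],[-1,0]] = [[24, 10], [40, 14], [31, 10]]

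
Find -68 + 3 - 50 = -115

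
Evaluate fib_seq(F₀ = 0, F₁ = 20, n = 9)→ [0, 20, 20, 40, 60, 100, 160, 260, 420]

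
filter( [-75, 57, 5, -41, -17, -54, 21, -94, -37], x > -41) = keep x where x > -41: -75✗, 57✓, 5✓, -41✗, -17✓, -54✗, 21✓, -94✗, -37✓
= [57, 5, -17, 21, -37]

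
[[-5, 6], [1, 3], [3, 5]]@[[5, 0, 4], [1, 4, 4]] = [[-19, 24, 4], [8, 12, 16], [20, 20, 32]]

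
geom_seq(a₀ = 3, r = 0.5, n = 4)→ a_0 = 3*0.5^0 = 3.0
a_1 = 3*0.5^1 = 1.5
a_2 = 3*0.5^2 = 0.75
...
= [3.0, 1.5, 0.75, 0.375]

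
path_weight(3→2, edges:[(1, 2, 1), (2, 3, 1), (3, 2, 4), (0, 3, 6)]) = w(3→2)=4
= 4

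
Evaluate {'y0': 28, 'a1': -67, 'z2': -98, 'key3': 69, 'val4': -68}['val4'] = -68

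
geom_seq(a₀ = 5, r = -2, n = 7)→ a_0 = 5*(-2)^0 = 5
a_1 = 5*(-2)^1 = -10
a_2 = 5*(-2)^2 = 20
...
= [5, -10, 20, -40, 80, -160, 320]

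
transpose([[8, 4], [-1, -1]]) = [[8, -1], [4, -1]]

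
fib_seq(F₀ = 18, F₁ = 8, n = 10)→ [18, 8, 26, 34, 60, 94, 154, 248, 402, 650]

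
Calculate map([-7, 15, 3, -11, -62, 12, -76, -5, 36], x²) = [49, 225, 9, 121, 3844, 144, 5776, 25, 1296]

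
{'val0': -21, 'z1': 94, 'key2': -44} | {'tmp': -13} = {'val0': -21, 'z1': 94, 'key2': -44, 'tmp': -13}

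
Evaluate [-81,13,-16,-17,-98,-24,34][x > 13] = [34]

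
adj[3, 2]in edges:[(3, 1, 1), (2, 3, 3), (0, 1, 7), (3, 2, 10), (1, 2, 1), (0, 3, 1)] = 10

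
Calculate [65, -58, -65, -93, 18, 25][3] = -93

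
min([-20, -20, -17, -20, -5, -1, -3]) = -20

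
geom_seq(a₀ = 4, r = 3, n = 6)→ a_0 = 4*3^0 = 4
a_1 = 4*3^1 = 12
a_2 = 4*3^2 = 36
...
= [4, 12, 36, 108, 324, 972]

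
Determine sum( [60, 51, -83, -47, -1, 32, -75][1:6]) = -48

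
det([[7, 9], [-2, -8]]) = -38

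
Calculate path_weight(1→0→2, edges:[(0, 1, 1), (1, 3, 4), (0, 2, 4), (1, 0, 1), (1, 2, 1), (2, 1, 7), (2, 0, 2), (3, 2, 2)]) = 5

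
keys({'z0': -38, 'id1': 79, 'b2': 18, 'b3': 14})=['z0', 'id1', 'b2', 'b3']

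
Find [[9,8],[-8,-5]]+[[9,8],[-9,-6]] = [[18, 16], [-17, -11]]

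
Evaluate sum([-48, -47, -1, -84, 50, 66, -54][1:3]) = slice → [-47, -1]
(-47) + (-1)
= -48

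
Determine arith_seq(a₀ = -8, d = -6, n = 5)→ a_0 = -8 + 0*-6 = -8
a_1 = -8 + 1*-6 = -14
a_2 = -8 + 2*-6 = -20
...
= [-8, -14, -20, -26, -32]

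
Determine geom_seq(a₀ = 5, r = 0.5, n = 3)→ a_0 = 5*0.5^0 = 5.0
a_1 = 5*0.5^1 = 2.5
a_2 = 5*0.5^2 = 1.25
= [5.0, 2.5, 1.25]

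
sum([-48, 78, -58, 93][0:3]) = slice → [-48, 78, -58]
(-48) + 78 + (-58)
= -28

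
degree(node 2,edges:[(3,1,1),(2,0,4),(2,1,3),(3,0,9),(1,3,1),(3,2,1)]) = 3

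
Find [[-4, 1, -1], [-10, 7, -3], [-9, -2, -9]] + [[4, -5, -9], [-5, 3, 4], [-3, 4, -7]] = [[0, -4, -10], [-15, 10, 1], [-12, 2, -16]]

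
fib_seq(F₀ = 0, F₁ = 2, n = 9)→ [0, 2, 2, 4, 6, 10, 16, 26, 42]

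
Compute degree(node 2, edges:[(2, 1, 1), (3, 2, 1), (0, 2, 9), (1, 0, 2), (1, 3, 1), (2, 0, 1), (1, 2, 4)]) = incident: (2,1), (3,2), (0,2), (2,0), (1,2)
= 5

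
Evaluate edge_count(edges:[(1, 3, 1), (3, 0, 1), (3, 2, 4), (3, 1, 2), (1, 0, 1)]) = 5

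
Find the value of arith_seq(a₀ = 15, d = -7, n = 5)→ [15, 8, 1, -6, -13]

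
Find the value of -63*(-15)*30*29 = 822150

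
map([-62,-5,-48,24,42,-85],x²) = (-62)²=3844, (-5)²=25, (-48)²=2304, (24)²=576, (42)²=1764, (-85)²=7225
= [3844, 25, 2304, 576, 1764, 7225]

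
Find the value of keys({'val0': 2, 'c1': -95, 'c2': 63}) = ['val0', 'c1', 'c2']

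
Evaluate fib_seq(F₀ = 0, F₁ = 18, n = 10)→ F_2 = F_1 + F_0 = 18
F_3 = F_2 + F_1 = 36
F_4 = F_3 + F_2 = 54
...
= [0, 18, 18, 36, 54, 90, 144, 234, 378, 612]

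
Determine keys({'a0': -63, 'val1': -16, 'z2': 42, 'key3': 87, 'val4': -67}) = ['a0', 'val1', 'z2', 'key3', 'val4']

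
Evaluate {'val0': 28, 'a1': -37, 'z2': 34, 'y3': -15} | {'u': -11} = {'val0': 28, 'a1': -37, 'z2': 34, 'y3': -15, 'u': -11}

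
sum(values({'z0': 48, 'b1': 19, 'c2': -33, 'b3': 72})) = 106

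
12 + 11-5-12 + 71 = 77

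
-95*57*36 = -194940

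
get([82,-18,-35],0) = 82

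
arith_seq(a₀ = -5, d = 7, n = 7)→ [-5, 2, 9, 16, 23, 30, 37]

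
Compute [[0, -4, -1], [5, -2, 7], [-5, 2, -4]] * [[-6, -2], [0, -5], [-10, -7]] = [[10, 27], [-100, -49], [70, 28]]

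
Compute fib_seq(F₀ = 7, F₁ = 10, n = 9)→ F_2 = F_1 + F_0 = 17
F_3 = F_2 + F_1 = 27
F_4 = F_3 + F_2 = 44
...
= [7, 10, 17, 27, 44, 71, 115, 186, 301]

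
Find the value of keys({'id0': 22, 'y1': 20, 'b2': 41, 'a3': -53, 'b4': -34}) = ['id0', 'y1', 'b2', 'a3', 'b4']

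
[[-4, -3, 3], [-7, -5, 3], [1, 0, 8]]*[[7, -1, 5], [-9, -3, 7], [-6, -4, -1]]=C[0][0] = (-4)*(7) + (-3)*(-9) + (3)*(-6) = -19
C[0][1] = (-4)*(-1) + (-3)*(-3) + (3)*(-4) = 1
C[0][2] = (-4)*(5) + (-3)*(7) + (3)*(-1) = -44
C[1][0] = (-7)*(7) + (-5)*(-9) + (3)*(-6) = -22
C[1][1] = (-7)*(-1) + (-5)*(-3) + (3)*(-4) = 10
C[1][2] = (-7)*(5) + (-5)*(7) + (3)*(-1) = -73
... (3 more cells)
= [[-19, 1, -44], [-22, 10, -73], [-41, -33, -3]]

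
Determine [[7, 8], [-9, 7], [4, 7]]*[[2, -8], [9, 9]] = C[0][0] = (7)*(2) + (8)*(9) = 86
C[0][1] = (7)*(-8) + (8)*(9) = 16
C[1][0] = (-9)*(2) + (7)*(9) = 45
C[1][1] = (-9)*(-8) + (7)*(9) = 135
C[2][0] = (4)*(2) + (7)*(9) = 71
C[2][1] = (4)*(-8) + (7)*(9) = 31
= [[86, 16], [45, 135], [71, 31]]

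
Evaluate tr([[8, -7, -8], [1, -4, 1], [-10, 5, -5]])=diagonal: 8 + (-4) + (-5)
= -1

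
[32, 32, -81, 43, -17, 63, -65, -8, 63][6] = -65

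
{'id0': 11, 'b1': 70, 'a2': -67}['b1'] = 70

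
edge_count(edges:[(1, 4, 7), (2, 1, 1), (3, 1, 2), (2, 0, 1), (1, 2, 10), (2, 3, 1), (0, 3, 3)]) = 7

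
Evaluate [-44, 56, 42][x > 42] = [56]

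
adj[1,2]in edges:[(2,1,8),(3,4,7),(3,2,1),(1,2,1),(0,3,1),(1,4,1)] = 1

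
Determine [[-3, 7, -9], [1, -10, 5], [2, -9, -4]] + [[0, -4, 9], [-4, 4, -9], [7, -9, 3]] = [[-3, 3, 0], [-3, -6, -4], [9, -18, -1]]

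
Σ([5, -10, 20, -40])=-25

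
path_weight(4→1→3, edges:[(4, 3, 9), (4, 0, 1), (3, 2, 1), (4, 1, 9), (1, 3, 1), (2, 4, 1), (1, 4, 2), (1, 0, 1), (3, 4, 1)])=w(4→1)=9 + w(1→3)=1
= 10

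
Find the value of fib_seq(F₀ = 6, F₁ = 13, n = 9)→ [6, 13, 19, 32, 51, 83, 134, 217, 351]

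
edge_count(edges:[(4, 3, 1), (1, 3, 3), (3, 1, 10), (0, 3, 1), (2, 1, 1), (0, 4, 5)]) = 6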